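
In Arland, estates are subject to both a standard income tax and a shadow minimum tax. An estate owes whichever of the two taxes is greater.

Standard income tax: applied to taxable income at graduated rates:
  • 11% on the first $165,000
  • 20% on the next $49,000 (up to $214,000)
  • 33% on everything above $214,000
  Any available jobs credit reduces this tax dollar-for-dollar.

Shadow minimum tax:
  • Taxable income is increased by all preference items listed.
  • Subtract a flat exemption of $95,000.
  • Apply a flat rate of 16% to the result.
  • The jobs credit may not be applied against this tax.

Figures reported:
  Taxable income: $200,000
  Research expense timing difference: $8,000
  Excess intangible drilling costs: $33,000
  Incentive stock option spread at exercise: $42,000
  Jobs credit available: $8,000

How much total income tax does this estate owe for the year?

Shadow minimum tax:
  Adjusted income: $200,000 + $8,000 + $33,000 + $42,000 = $283,000
  Less exemption $95,000 → base $188,000
  $188,000 × 16% = $30,080

Standard income tax:
  $165,000 × 11% = $18,150
  $35,000 × 20% = $7,000
  → $25,150
  Less jobs credit $8,000 → $17,150

$30,080 > $17,150, so the shadow minimum tax is the binding amount.

$30,080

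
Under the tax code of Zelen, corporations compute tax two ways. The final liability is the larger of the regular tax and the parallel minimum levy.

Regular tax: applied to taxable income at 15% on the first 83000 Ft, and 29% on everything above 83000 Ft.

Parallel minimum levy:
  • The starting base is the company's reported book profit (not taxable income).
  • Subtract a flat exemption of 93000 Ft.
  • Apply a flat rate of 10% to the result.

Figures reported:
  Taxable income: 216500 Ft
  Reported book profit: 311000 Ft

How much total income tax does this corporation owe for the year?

Regular tax:
  83000 Ft × 15% = 12450 Ft
  133500 Ft × 29% = 38715 Ft
  → 51165 Ft

Parallel minimum levy:
  Base (reported book profit): 311000 Ft
  Less exemption 93000 Ft → base 218000 Ft
  218000 Ft × 10% = 21800 Ft

51165 Ft > 21800 Ft, so the regular tax governs.

51165 Ft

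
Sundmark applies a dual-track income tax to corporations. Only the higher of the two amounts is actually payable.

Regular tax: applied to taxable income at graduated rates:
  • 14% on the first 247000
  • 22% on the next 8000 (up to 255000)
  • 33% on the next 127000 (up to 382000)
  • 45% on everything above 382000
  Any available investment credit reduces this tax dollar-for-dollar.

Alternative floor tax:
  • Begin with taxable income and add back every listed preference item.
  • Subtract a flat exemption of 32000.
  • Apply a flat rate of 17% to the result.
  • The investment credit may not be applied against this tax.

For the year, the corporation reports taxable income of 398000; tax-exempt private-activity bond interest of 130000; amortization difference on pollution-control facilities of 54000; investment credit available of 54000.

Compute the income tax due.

93500

Alternative floor tax:
  Adjusted income: 398000 + 130000 + 54000 = 582000
  Less exemption 32000 → base 550000
  550000 × 17% = 93500

Regular tax:
  247000 × 14% = 34580
  8000 × 22% = 1760
  127000 × 33% = 41910
  16000 × 45% = 7200
  → 85450
  Less investment credit 54000 → 31450

93500 > 31450, so the alternative floor tax is the binding amount.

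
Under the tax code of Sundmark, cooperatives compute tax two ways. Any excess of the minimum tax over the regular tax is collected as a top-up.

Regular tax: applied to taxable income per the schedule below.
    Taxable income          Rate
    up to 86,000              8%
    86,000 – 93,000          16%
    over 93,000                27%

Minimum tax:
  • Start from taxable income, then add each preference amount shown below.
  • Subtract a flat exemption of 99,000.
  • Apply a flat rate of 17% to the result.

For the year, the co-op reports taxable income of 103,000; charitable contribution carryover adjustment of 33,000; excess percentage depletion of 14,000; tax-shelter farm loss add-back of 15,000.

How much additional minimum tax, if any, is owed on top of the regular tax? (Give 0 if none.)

Regular tax:
  86,000 × 8% = 6,880
  7,000 × 16% = 1,120
  10,000 × 27% = 2,700
  → 10,700

Minimum tax:
  Adjusted income: 103,000 + 33,000 + 14,000 + 15,000 = 165,000
  Less exemption 99,000 → base 66,000
  66,000 × 17% = 11,220

Excess of minimum tax over regular tax: 11,220 − 10,700 = 520.

520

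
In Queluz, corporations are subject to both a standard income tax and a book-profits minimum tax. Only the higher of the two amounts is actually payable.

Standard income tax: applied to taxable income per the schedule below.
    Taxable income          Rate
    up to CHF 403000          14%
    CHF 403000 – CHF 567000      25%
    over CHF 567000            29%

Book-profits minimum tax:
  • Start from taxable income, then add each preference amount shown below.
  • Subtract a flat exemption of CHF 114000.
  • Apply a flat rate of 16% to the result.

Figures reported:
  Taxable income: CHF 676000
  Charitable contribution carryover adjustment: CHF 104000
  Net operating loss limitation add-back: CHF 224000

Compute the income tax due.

Standard income tax:
  CHF 403000 × 14% = CHF 56420
  CHF 164000 × 25% = CHF 41000
  CHF 109000 × 29% = CHF 31610
  → CHF 129030

Book-profits minimum tax:
  Adjusted income: CHF 676000 + CHF 104000 + CHF 224000 = CHF 1004000
  Less exemption CHF 114000 → base CHF 890000
  CHF 890000 × 16% = CHF 142400

CHF 142400 > CHF 129030, so the book-profits minimum tax is the binding amount.

CHF 142400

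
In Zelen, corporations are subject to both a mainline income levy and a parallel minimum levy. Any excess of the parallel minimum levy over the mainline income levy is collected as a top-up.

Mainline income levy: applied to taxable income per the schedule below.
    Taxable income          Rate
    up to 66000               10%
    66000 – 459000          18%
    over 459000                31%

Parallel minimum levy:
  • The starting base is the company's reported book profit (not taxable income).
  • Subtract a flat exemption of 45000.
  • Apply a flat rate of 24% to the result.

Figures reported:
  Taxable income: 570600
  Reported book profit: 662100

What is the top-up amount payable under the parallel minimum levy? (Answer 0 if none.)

Parallel minimum levy:
  Base (reported book profit): 662100
  Less exemption 45000 → base 617100
  617100 × 24% = 148104

Mainline income levy:
  66000 × 10% = 6600
  393000 × 18% = 70740
  111600 × 31% = 34596
  → 111936

Excess of parallel minimum levy over mainline income levy: 148104 − 111936 = 36168.

36168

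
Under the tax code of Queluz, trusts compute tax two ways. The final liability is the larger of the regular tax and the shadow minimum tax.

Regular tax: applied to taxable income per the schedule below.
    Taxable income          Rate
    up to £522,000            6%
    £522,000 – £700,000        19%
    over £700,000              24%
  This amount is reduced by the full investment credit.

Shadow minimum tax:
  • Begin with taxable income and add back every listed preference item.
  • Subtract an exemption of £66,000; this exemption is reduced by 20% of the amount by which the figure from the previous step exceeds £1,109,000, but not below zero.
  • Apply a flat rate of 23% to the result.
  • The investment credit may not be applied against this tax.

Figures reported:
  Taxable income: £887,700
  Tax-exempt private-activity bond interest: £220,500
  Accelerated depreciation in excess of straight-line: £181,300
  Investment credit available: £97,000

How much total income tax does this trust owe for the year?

Shadow minimum tax:
  Adjusted income: £887,700 + £220,500 + £181,300 = £1,289,500
  Exemption: £66,000 − 20% × (£1,289,500 − £1,109,000) = £66,000 − £36,100 = £29,900
  Base: £1,289,500 − £29,900 = £1,259,600
  £1,259,600 × 23% = £289,708

Regular tax:
  £522,000 × 6% = £31,320
  £178,000 × 19% = £33,820
  £187,700 × 24% = £45,048
  → £110,188
  Less investment credit £97,000 → £13,188

£289,708 > £13,188, so the shadow minimum tax is the binding amount.

£289,708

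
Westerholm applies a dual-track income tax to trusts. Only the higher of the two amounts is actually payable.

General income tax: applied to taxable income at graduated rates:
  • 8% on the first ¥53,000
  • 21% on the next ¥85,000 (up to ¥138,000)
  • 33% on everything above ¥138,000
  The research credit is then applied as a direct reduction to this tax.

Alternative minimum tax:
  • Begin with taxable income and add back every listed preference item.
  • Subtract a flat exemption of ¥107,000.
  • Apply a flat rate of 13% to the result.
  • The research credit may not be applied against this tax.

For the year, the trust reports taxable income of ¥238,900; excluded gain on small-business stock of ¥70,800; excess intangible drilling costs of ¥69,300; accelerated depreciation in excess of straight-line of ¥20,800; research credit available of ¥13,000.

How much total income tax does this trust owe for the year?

General income tax:
  ¥53,000 × 8% = ¥4,240
  ¥85,000 × 21% = ¥17,850
  ¥100,900 × 33% = ¥33,297
  → ¥55,387
  Less research credit ¥13,000 → ¥42,387

Alternative minimum tax:
  Adjusted income: ¥238,900 + ¥70,800 + ¥69,300 + ¥20,800 = ¥399,800
  Less exemption ¥107,000 → base ¥292,800
  ¥292,800 × 13% = ¥38,064

¥42,387 > ¥38,064, so the general income tax governs.

¥42,387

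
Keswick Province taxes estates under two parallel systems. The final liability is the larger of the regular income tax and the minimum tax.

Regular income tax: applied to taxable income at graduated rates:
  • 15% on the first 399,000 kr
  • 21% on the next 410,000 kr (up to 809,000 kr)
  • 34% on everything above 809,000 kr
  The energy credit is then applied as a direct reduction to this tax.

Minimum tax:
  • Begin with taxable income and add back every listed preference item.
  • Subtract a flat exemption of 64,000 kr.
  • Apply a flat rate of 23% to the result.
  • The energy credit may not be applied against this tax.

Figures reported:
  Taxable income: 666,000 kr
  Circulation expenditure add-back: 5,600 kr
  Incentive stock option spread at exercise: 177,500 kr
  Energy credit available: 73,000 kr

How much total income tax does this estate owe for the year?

Minimum tax:
  Adjusted income: 666,000 kr + 5,600 kr + 177,500 kr = 849,100 kr
  Less exemption 64,000 kr → base 785,100 kr
  785,100 kr × 23% = 180,573 kr

Regular income tax:
  399,000 kr × 15% = 59,850 kr
  267,000 kr × 21% = 56,070 kr
  → 115,920 kr
  Less energy credit 73,000 kr → 42,920 kr

180,573 kr > 42,920 kr, so the minimum tax is the binding amount.

180,573 kr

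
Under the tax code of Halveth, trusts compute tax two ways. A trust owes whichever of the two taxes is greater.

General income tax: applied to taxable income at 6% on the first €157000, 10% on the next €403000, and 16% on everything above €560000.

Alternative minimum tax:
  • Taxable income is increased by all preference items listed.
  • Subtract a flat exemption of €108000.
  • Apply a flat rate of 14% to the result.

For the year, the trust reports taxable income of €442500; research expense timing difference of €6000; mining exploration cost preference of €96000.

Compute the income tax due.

€61110

Alternative minimum tax:
  Adjusted income: €442500 + €6000 + €96000 = €544500
  Less exemption €108000 → base €436500
  €436500 × 14% = €61110

General income tax:
  €157000 × 6% = €9420
  €285500 × 10% = €28550
  → €37970

€61110 > €37970, so the alternative minimum tax is the binding amount.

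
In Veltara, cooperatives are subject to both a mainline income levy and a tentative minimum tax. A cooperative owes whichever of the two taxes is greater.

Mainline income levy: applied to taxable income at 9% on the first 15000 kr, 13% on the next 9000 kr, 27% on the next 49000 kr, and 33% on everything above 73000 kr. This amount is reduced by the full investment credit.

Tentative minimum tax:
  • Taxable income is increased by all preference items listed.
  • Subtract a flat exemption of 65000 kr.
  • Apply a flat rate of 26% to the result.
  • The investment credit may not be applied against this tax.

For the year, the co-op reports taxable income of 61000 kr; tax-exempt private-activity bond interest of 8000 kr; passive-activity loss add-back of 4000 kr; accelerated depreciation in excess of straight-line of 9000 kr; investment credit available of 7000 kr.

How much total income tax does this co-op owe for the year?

5510 kr

Mainline income levy:
  15000 kr × 9% = 1350 kr
  9000 kr × 13% = 1170 kr
  37000 kr × 27% = 9990 kr
  → 12510 kr
  Less investment credit 7000 kr → 5510 kr

Tentative minimum tax:
  Adjusted income: 61000 kr + 8000 kr + 4000 kr + 9000 kr = 82000 kr
  Less exemption 65000 kr → base 17000 kr
  17000 kr × 26% = 4420 kr

5510 kr > 4420 kr, so the mainline income levy governs.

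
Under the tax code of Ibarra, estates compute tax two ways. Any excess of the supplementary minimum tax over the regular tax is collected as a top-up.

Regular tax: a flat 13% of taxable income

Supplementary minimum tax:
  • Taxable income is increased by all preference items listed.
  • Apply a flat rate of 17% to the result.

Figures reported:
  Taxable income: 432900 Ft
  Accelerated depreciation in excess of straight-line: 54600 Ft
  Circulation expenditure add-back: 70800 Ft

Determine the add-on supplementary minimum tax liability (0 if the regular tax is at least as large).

38634 Ft

Regular tax:
  432900 Ft × 13% = 56277 Ft

Supplementary minimum tax:
  Adjusted income: 432900 Ft + 54600 Ft + 70800 Ft = 558300 Ft
  558300 Ft × 17% = 94911 Ft

Excess of supplementary minimum tax over regular tax: 94911 Ft − 56277 Ft = 38634 Ft.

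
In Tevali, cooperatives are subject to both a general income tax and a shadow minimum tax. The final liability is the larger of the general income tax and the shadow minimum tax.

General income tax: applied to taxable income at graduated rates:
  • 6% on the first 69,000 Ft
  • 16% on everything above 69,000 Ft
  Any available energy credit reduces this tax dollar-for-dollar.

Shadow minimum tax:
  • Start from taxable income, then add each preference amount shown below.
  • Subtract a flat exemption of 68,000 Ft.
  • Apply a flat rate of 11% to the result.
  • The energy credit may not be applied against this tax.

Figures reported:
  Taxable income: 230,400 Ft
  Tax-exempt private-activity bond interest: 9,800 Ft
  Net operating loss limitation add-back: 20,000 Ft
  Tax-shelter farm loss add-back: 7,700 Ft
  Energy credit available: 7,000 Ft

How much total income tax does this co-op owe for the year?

General income tax:
  69,000 Ft × 6% = 4,140 Ft
  161,400 Ft × 16% = 25,824 Ft
  → 29,964 Ft
  Less energy credit 7,000 Ft → 22,964 Ft

Shadow minimum tax:
  Adjusted income: 230,400 Ft + 9,800 Ft + 20,000 Ft + 7,700 Ft = 267,900 Ft
  Less exemption 68,000 Ft → base 199,900 Ft
  199,900 Ft × 11% = 21,989 Ft

22,964 Ft > 21,989 Ft, so the general income tax governs.

22,964 Ft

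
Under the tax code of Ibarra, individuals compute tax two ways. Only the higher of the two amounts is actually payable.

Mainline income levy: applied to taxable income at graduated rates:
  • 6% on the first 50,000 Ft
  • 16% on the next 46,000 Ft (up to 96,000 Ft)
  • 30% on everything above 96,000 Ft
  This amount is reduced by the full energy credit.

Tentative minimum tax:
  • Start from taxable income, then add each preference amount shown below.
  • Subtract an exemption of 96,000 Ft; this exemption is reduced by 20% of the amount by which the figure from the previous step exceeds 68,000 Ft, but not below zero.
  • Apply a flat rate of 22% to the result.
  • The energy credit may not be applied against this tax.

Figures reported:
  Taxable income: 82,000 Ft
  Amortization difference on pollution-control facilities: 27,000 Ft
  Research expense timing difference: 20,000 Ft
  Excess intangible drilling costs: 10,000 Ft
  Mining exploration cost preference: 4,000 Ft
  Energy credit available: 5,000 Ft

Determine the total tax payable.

Mainline income levy:
  50,000 Ft × 6% = 3,000 Ft
  32,000 Ft × 16% = 5,120 Ft
  → 8,120 Ft
  Less energy credit 5,000 Ft → 3,120 Ft

Tentative minimum tax:
  Adjusted income: 82,000 Ft + 27,000 Ft + 20,000 Ft + 10,000 Ft + 4,000 Ft = 143,000 Ft
  Exemption: 96,000 Ft − 20% × (143,000 Ft − 68,000 Ft) = 96,000 Ft − 15,000 Ft = 81,000 Ft
  Base: 143,000 Ft − 81,000 Ft = 62,000 Ft
  62,000 Ft × 22% = 13,640 Ft

13,640 Ft > 3,120 Ft, so the tentative minimum tax is the binding amount.

13,640 Ft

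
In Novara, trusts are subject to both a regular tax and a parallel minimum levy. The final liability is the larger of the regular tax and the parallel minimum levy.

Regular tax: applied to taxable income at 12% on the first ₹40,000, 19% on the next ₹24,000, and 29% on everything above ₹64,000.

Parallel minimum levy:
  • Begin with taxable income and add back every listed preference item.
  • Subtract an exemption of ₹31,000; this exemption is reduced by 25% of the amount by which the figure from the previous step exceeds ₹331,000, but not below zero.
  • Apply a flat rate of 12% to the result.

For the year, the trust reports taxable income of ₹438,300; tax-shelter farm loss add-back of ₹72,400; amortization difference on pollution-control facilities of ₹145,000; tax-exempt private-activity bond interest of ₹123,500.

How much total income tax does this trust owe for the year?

₹117,907

Parallel minimum levy:
  Adjusted income: ₹438,300 + ₹72,400 + ₹145,000 + ₹123,500 = ₹779,200
  Exemption: 25% × (₹779,200 − ₹331,000) = ₹112,050 ≥ ₹31,000, so the exemption is fully phased out
  Base: ₹779,200 − ₹0 = ₹779,200
  ₹779,200 × 12% = ₹93,504

Regular tax:
  ₹40,000 × 12% = ₹4,800
  ₹24,000 × 19% = ₹4,560
  ₹374,300 × 29% = ₹108,547
  → ₹117,907

₹117,907 > ₹93,504, so the regular tax governs.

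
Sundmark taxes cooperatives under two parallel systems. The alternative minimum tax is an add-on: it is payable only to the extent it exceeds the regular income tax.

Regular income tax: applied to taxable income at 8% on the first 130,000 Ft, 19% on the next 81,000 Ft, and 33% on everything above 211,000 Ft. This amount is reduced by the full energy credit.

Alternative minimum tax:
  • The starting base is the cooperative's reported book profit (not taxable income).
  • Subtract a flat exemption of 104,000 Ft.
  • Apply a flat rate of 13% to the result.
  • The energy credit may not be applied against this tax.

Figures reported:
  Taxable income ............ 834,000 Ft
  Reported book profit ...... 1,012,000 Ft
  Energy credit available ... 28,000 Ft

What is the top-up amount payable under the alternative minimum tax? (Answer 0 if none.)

Alternative minimum tax:
  Base (reported book profit): 1,012,000 Ft
  Less exemption 104,000 Ft → base 908,000 Ft
  908,000 Ft × 13% = 118,040 Ft

Regular income tax:
  130,000 Ft × 8% = 10,400 Ft
  81,000 Ft × 19% = 15,390 Ft
  623,000 Ft × 33% = 205,590 Ft
  → 231,380 Ft
  Less energy credit 28,000 Ft → 203,380 Ft

118,040 Ft ≤ 203,380 Ft, so no add-on is due.

0 Ft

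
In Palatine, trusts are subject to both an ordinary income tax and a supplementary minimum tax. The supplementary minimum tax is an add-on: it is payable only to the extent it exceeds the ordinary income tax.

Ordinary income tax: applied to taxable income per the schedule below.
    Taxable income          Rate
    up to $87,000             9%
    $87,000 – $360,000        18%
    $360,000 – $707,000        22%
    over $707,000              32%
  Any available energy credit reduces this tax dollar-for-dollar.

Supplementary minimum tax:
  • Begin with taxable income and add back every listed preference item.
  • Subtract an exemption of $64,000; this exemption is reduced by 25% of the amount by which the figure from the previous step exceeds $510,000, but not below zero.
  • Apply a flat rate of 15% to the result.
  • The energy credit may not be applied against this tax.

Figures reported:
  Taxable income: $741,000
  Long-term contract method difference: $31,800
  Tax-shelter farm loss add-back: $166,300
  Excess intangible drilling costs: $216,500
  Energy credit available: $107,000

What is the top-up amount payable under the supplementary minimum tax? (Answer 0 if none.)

Supplementary minimum tax:
  Adjusted income: $741,000 + $31,800 + $166,300 + $216,500 = $1,155,600
  Exemption: 25% × ($1,155,600 − $510,000) = $161,400 ≥ $64,000, so the exemption is fully phased out
  Base: $1,155,600 − $0 = $1,155,600
  $1,155,600 × 15% = $173,340

Ordinary income tax:
  $87,000 × 9% = $7,830
  $273,000 × 18% = $49,140
  $347,000 × 22% = $76,340
  $34,000 × 32% = $10,880
  → $144,190
  Less energy credit $107,000 → $37,190

Excess of supplementary minimum tax over ordinary income tax: $173,340 − $37,190 = $136,150.

$136,150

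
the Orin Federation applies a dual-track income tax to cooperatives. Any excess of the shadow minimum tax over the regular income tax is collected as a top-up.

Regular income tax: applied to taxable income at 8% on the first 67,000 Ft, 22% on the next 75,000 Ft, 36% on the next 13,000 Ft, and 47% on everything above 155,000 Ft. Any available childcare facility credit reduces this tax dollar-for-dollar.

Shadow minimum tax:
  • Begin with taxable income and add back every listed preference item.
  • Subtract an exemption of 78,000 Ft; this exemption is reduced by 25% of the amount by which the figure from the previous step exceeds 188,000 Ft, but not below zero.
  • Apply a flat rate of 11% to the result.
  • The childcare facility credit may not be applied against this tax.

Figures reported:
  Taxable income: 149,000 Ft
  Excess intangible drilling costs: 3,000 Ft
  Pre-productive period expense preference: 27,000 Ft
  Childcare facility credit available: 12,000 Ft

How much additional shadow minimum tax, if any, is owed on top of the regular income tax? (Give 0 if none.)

0 Ft

Shadow minimum tax:
  Adjusted income: 149,000 Ft + 3,000 Ft + 27,000 Ft = 179,000 Ft
  Exemption: 179,000 Ft ≤ 188,000 Ft, so full 78,000 Ft applies
  Base: 179,000 Ft − 78,000 Ft = 101,000 Ft
  101,000 Ft × 11% = 11,110 Ft

Regular income tax:
  67,000 Ft × 8% = 5,360 Ft
  75,000 Ft × 22% = 16,500 Ft
  7,000 Ft × 36% = 2,520 Ft
  → 24,380 Ft
  Less childcare facility credit 12,000 Ft → 12,380 Ft

11,110 Ft ≤ 12,380 Ft, so no add-on is due.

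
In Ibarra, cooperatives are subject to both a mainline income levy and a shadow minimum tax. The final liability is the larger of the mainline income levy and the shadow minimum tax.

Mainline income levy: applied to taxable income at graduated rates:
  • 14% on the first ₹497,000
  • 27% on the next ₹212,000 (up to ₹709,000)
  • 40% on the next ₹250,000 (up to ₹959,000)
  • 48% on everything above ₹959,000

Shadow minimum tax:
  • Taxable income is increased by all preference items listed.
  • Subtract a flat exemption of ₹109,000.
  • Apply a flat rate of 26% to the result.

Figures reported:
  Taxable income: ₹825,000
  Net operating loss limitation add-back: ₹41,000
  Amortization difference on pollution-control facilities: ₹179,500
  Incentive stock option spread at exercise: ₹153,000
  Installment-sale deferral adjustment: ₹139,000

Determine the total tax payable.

Mainline income levy:
  ₹497,000 × 14% = ₹69,580
  ₹212,000 × 27% = ₹57,240
  ₹116,000 × 40% = ₹46,400
  → ₹173,220

Shadow minimum tax:
  Adjusted income: ₹825,000 + ₹41,000 + ₹179,500 + ₹153,000 + ₹139,000 = ₹1,337,500
  Less exemption ₹109,000 → base ₹1,228,500
  ₹1,228,500 × 26% = ₹319,410

₹319,410 > ₹173,220, so the shadow minimum tax is the binding amount.

₹319,410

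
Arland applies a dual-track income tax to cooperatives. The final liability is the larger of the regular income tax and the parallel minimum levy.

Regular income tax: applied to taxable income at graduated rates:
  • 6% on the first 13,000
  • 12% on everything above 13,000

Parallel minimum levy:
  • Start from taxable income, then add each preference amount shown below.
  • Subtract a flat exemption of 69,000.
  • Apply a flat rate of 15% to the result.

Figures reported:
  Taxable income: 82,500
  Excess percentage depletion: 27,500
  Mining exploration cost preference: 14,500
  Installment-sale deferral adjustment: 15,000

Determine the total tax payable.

Parallel minimum levy:
  Adjusted income: 82,500 + 27,500 + 14,500 + 15,000 = 139,500
  Less exemption 69,000 → base 70,500
  70,500 × 15% = 10,575

Regular income tax:
  13,000 × 6% = 780
  69,500 × 12% = 8,340
  → 9,120

10,575 > 9,120, so the parallel minimum levy is the binding amount.

10,575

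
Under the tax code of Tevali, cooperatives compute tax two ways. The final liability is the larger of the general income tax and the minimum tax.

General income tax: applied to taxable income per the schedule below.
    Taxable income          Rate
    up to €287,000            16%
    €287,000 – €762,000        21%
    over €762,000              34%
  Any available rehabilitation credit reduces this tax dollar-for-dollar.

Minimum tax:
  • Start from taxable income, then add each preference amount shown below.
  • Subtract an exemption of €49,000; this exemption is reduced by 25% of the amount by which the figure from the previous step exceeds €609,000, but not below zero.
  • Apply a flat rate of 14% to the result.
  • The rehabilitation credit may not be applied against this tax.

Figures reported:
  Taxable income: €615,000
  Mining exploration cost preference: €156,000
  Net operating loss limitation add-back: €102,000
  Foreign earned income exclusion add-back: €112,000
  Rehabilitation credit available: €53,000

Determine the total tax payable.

€137,900

General income tax:
  €287,000 × 16% = €45,920
  €328,000 × 21% = €68,880
  → €114,800
  Less rehabilitation credit €53,000 → €61,800

Minimum tax:
  Adjusted income: €615,000 + €156,000 + €102,000 + €112,000 = €985,000
  Exemption: 25% × (€985,000 − €609,000) = €94,000 ≥ €49,000, so the exemption is fully phased out
  Base: €985,000 − €0 = €985,000
  €985,000 × 14% = €137,900

€137,900 > €61,800, so the minimum tax is the binding amount.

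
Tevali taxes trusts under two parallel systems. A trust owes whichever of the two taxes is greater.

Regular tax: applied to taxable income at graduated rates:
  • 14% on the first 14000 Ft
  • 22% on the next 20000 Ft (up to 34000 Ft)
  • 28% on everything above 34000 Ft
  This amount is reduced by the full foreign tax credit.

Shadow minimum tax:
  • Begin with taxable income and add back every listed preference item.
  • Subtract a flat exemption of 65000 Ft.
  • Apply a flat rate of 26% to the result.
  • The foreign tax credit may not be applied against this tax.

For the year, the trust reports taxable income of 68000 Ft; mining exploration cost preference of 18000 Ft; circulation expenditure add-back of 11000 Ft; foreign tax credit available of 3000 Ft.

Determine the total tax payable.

Regular tax:
  14000 Ft × 14% = 1960 Ft
  20000 Ft × 22% = 4400 Ft
  34000 Ft × 28% = 9520 Ft
  → 15880 Ft
  Less foreign tax credit 3000 Ft → 12880 Ft

Shadow minimum tax:
  Adjusted income: 68000 Ft + 18000 Ft + 11000 Ft = 97000 Ft
  Less exemption 65000 Ft → base 32000 Ft
  32000 Ft × 26% = 8320 Ft

12880 Ft > 8320 Ft, so the regular tax governs.

12880 Ft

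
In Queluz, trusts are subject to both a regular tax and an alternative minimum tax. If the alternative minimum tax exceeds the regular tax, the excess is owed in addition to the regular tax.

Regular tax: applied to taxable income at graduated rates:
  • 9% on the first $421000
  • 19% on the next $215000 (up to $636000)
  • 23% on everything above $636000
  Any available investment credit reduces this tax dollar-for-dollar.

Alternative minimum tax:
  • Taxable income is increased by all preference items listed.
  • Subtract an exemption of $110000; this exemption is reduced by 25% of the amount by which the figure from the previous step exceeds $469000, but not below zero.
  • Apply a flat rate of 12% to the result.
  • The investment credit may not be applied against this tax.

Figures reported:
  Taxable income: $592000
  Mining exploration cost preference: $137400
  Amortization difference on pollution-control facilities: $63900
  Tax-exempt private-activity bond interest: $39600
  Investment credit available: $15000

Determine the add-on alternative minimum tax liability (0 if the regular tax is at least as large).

Regular tax:
  $421000 × 9% = $37890
  $171000 × 19% = $32490
  → $70380
  Less investment credit $15000 → $55380

Alternative minimum tax:
  Adjusted income: $592000 + $137400 + $63900 + $39600 = $832900
  Exemption: $110000 − 25% × ($832900 − $469000) = $110000 − $90975 = $19025
  Base: $832900 − $19025 = $813875
  $813875 × 12% = $97665

Excess of alternative minimum tax over regular tax: $97665 − $55380 = $42285.

$42285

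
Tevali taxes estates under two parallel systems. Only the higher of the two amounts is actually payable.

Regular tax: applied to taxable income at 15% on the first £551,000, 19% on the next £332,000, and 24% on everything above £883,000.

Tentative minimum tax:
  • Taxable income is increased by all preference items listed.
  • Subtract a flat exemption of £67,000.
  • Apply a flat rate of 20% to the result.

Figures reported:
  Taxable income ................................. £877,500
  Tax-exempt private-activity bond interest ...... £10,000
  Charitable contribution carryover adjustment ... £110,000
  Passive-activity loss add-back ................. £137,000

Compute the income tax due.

Regular tax:
  £551,000 × 15% = £82,650
  £326,500 × 19% = £62,035
  → £144,685

Tentative minimum tax:
  Adjusted income: £877,500 + £10,000 + £110,000 + £137,000 = £1,134,500
  Less exemption £67,000 → base £1,067,500
  £1,067,500 × 20% = £213,500

£213,500 > £144,685, so the tentative minimum tax is the binding amount.

£213,500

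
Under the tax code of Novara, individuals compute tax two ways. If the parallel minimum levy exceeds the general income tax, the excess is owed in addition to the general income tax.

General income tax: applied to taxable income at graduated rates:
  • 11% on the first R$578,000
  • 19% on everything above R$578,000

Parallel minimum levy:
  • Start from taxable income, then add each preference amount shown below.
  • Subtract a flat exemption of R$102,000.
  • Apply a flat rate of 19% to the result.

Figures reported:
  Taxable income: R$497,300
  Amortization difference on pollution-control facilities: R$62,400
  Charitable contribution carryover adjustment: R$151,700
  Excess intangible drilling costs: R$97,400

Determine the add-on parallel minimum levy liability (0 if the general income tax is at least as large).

General income tax:
  R$497,300 × 11% = R$54,703

Parallel minimum levy:
  Adjusted income: R$497,300 + R$62,400 + R$151,700 + R$97,400 = R$808,800
  Less exemption R$102,000 → base R$706,800
  R$706,800 × 19% = R$134,292

Excess of parallel minimum levy over general income tax: R$134,292 − R$54,703 = R$79,589.

R$79,589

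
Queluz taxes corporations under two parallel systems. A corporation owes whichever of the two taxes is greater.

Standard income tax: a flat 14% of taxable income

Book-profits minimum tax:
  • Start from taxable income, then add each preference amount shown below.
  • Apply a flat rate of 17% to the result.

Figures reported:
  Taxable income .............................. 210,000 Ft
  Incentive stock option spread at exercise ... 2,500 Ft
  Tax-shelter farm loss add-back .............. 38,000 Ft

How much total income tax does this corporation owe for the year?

Standard income tax:
  210,000 Ft × 14% = 29,400 Ft

Book-profits minimum tax:
  Adjusted income: 210,000 Ft + 2,500 Ft + 38,000 Ft = 250,500 Ft
  250,500 Ft × 17% = 42,585 Ft

42,585 Ft > 29,400 Ft, so the book-profits minimum tax is the binding amount.

42,585 Ft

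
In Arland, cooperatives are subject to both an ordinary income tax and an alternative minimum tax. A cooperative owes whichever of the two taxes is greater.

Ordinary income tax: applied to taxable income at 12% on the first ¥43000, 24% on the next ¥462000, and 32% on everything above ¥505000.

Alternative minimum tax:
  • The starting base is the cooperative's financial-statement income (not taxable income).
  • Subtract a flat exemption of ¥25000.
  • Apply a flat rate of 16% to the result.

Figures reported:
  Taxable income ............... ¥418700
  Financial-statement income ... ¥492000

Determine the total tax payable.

¥95328

Alternative minimum tax:
  Base (financial-statement income): ¥492000
  Less exemption ¥25000 → base ¥467000
  ¥467000 × 16% = ¥74720

Ordinary income tax:
  ¥43000 × 12% = ¥5160
  ¥375700 × 24% = ¥90168
  → ¥95328

¥95328 > ¥74720, so the ordinary income tax governs.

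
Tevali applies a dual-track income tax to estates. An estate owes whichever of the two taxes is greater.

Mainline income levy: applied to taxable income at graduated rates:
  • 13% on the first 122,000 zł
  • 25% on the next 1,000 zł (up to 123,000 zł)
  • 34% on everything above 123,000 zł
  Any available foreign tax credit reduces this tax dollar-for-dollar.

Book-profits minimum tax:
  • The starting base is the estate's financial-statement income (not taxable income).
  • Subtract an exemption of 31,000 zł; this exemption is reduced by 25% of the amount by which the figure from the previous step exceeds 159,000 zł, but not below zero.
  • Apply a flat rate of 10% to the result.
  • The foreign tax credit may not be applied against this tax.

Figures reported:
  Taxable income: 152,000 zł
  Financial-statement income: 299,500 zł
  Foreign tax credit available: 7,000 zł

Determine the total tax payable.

Book-profits minimum tax:
  Base (financial-statement income): 299,500 zł
  Exemption: 25% × (299,500 zł − 159,000 zł) = 35,125 zł ≥ 31,000 zł, so the exemption is fully phased out
  Base: 299,500 zł − 0 zł = 299,500 zł
  299,500 zł × 10% = 29,950 zł

Mainline income levy:
  122,000 zł × 13% = 15,860 zł
  1,000 zł × 25% = 250 zł
  29,000 zł × 34% = 9,860 zł
  → 25,970 zł
  Less foreign tax credit 7,000 zł → 18,970 zł

29,950 zł > 18,970 zł, so the book-profits minimum tax is the binding amount.

29,950 zł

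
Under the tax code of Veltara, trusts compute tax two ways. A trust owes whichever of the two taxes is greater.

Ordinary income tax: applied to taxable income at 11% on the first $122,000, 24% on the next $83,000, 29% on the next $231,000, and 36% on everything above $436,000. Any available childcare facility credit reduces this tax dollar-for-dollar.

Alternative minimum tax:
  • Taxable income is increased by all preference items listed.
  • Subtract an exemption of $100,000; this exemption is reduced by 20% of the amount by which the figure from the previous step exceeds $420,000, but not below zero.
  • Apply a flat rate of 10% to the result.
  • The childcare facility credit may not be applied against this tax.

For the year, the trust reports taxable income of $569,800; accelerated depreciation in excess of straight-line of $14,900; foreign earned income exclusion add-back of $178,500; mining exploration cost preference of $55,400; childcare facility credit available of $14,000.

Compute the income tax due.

$134,498

Alternative minimum tax:
  Adjusted income: $569,800 + $14,900 + $178,500 + $55,400 = $818,600
  Exemption: $100,000 − 20% × ($818,600 − $420,000) = $100,000 − $79,720 = $20,280
  Base: $818,600 − $20,280 = $798,320
  $798,320 × 10% = $79,832

Ordinary income tax:
  $122,000 × 11% = $13,420
  $83,000 × 24% = $19,920
  $231,000 × 29% = $66,990
  $133,800 × 36% = $48,168
  → $148,498
  Less childcare facility credit $14,000 → $134,498

$134,498 > $79,832, so the ordinary income tax governs.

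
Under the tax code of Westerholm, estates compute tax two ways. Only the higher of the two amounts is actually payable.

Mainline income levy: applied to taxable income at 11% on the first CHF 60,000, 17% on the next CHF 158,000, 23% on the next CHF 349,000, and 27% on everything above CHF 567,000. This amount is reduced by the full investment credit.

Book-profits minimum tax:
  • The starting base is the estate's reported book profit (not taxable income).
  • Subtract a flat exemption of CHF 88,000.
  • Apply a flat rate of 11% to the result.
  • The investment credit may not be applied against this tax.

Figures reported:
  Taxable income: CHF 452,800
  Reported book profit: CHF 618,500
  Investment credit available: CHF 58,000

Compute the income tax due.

CHF 58,355

Book-profits minimum tax:
  Base (reported book profit): CHF 618,500
  Less exemption CHF 88,000 → base CHF 530,500
  CHF 530,500 × 11% = CHF 58,355

Mainline income levy:
  CHF 60,000 × 11% = CHF 6,600
  CHF 158,000 × 17% = CHF 26,860
  CHF 234,800 × 23% = CHF 54,004
  → CHF 87,464
  Less investment credit CHF 58,000 → CHF 29,464

CHF 58,355 > CHF 29,464, so the book-profits minimum tax is the binding amount.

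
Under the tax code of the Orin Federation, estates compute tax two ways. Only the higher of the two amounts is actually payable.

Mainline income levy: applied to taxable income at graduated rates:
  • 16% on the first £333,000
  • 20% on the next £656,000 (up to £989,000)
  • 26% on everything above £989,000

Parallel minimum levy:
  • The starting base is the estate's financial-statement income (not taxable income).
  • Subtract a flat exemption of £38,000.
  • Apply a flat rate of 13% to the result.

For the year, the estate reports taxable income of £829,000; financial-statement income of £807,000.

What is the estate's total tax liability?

Mainline income levy:
  £333,000 × 16% = £53,280
  £496,000 × 20% = £99,200
  → £152,480

Parallel minimum levy:
  Base (financial-statement income): £807,000
  Less exemption £38,000 → base £769,000
  £769,000 × 13% = £99,970

£152,480 > £99,970, so the mainline income levy governs.

£152,480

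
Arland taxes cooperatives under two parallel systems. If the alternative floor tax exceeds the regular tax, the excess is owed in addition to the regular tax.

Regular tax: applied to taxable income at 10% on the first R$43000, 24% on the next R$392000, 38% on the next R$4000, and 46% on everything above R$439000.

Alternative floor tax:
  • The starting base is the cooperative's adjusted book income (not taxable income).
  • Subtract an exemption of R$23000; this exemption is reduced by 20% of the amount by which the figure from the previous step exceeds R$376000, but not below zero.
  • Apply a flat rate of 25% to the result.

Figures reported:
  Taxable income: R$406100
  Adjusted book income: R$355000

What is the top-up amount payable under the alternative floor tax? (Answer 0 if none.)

R$0

Regular tax:
  R$43000 × 10% = R$4300
  R$363100 × 24% = R$87144
  → R$91444

Alternative floor tax:
  Base (adjusted book income): R$355000
  Exemption: R$355000 ≤ R$376000, so full R$23000 applies
  Base: R$355000 − R$23000 = R$332000
  R$332000 × 25% = R$83000

R$83000 ≤ R$91444, so no add-on is due.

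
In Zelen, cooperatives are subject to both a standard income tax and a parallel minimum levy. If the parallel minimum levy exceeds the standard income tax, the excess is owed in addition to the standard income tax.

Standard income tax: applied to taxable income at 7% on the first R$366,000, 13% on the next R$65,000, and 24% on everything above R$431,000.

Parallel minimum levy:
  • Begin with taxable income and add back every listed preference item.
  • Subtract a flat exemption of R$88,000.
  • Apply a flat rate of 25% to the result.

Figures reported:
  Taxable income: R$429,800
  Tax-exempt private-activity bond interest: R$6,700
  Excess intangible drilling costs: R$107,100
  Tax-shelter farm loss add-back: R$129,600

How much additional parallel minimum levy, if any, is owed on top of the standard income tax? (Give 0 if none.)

Standard income tax:
  R$366,000 × 7% = R$25,620
  R$63,800 × 13% = R$8,294
  → R$33,914

Parallel minimum levy:
  Adjusted income: R$429,800 + R$6,700 + R$107,100 + R$129,600 = R$673,200
  Less exemption R$88,000 → base R$585,200
  R$585,200 × 25% = R$146,300

Excess of parallel minimum levy over standard income tax: R$146,300 − R$33,914 = R$112,386.

R$112,386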